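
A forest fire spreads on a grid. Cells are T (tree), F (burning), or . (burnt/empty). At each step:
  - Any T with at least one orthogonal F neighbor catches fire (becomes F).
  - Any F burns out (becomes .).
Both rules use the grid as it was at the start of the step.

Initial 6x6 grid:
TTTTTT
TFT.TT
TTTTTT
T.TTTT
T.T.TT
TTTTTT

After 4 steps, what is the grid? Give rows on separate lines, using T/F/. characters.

Step 1: 4 trees catch fire, 1 burn out
  TFTTTT
  F.F.TT
  TFTTTT
  T.TTTT
  T.T.TT
  TTTTTT
Step 2: 4 trees catch fire, 4 burn out
  F.FTTT
  ....TT
  F.FTTT
  T.TTTT
  T.T.TT
  TTTTTT
Step 3: 4 trees catch fire, 4 burn out
  ...FTT
  ....TT
  ...FTT
  F.FTTT
  T.T.TT
  TTTTTT
Step 4: 5 trees catch fire, 4 burn out
  ....FT
  ....TT
  ....FT
  ...FTT
  F.F.TT
  TTTTTT

....FT
....TT
....FT
...FTT
F.F.TT
TTTTTT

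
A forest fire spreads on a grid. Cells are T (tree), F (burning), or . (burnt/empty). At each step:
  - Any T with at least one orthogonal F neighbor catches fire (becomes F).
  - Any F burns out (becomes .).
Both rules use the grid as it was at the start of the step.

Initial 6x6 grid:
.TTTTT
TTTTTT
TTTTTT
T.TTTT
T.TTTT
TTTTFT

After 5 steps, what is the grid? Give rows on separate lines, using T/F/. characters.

Step 1: 3 trees catch fire, 1 burn out
  .TTTTT
  TTTTTT
  TTTTTT
  T.TTTT
  T.TTFT
  TTTF.F
Step 2: 4 trees catch fire, 3 burn out
  .TTTTT
  TTTTTT
  TTTTTT
  T.TTFT
  T.TF.F
  TTF...
Step 3: 5 trees catch fire, 4 burn out
  .TTTTT
  TTTTTT
  TTTTFT
  T.TF.F
  T.F...
  TF....
Step 4: 5 trees catch fire, 5 burn out
  .TTTTT
  TTTTFT
  TTTF.F
  T.F...
  T.....
  F.....
Step 5: 5 trees catch fire, 5 burn out
  .TTTFT
  TTTF.F
  TTF...
  T.....
  F.....
  ......

.TTTFT
TTTF.F
TTF...
T.....
F.....
......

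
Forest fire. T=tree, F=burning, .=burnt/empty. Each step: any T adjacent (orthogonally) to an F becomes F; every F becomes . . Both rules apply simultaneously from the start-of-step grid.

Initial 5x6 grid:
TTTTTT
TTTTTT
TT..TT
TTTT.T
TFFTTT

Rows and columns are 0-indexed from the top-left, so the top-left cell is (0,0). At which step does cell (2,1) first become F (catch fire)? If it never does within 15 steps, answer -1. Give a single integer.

Step 1: cell (2,1)='T' (+4 fires, +2 burnt)
Step 2: cell (2,1)='F' (+4 fires, +4 burnt)
  -> target ignites at step 2
Step 3: cell (2,1)='.' (+3 fires, +4 burnt)
Step 4: cell (2,1)='.' (+4 fires, +3 burnt)
Step 5: cell (2,1)='.' (+4 fires, +4 burnt)
Step 6: cell (2,1)='.' (+4 fires, +4 burnt)
Step 7: cell (2,1)='.' (+2 fires, +4 burnt)
Step 8: cell (2,1)='.' (+0 fires, +2 burnt)
  fire out at step 8

2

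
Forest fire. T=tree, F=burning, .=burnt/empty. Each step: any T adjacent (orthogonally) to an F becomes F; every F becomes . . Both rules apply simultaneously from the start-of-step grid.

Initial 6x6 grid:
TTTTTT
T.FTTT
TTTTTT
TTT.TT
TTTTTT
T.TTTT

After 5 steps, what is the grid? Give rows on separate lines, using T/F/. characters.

Step 1: 3 trees catch fire, 1 burn out
  TTFTTT
  T..FTT
  TTFTTT
  TTT.TT
  TTTTTT
  T.TTTT
Step 2: 6 trees catch fire, 3 burn out
  TF.FTT
  T...FT
  TF.FTT
  TTF.TT
  TTTTTT
  T.TTTT
Step 3: 7 trees catch fire, 6 burn out
  F...FT
  T....F
  F...FT
  TF..TT
  TTFTTT
  T.TTTT
Step 4: 8 trees catch fire, 7 burn out
  .....F
  F.....
  .....F
  F...FT
  TF.FTT
  T.FTTT
Step 5: 4 trees catch fire, 8 burn out
  ......
  ......
  ......
  .....F
  F...FT
  T..FTT

......
......
......
.....F
F...FT
T..FTT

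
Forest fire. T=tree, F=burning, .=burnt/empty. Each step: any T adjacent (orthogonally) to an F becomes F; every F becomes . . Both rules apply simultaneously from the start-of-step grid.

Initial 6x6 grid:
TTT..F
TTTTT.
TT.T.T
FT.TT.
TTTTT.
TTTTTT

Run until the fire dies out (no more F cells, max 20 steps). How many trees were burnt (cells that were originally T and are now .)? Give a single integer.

Answer: 25

Derivation:
Step 1: +3 fires, +2 burnt (F count now 3)
Step 2: +4 fires, +3 burnt (F count now 4)
Step 3: +4 fires, +4 burnt (F count now 4)
Step 4: +4 fires, +4 burnt (F count now 4)
Step 5: +5 fires, +4 burnt (F count now 5)
Step 6: +4 fires, +5 burnt (F count now 4)
Step 7: +1 fires, +4 burnt (F count now 1)
Step 8: +0 fires, +1 burnt (F count now 0)
Fire out after step 8
Initially T: 26, now '.': 35
Total burnt (originally-T cells now '.'): 25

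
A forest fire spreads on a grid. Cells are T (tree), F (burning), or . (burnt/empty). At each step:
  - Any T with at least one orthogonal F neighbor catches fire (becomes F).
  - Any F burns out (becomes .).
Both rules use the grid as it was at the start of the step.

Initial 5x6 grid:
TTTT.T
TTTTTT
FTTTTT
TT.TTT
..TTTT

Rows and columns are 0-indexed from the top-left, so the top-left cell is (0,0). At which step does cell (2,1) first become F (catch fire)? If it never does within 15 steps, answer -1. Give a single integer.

Step 1: cell (2,1)='F' (+3 fires, +1 burnt)
  -> target ignites at step 1
Step 2: cell (2,1)='.' (+4 fires, +3 burnt)
Step 3: cell (2,1)='.' (+3 fires, +4 burnt)
Step 4: cell (2,1)='.' (+4 fires, +3 burnt)
Step 5: cell (2,1)='.' (+5 fires, +4 burnt)
Step 6: cell (2,1)='.' (+4 fires, +5 burnt)
Step 7: cell (2,1)='.' (+2 fires, +4 burnt)
Step 8: cell (2,1)='.' (+0 fires, +2 burnt)
  fire out at step 8

1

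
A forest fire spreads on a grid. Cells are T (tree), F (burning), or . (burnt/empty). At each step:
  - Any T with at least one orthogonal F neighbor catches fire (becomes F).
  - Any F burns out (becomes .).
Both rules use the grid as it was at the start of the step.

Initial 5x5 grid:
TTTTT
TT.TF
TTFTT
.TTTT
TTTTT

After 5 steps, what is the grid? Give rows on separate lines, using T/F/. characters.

Step 1: 6 trees catch fire, 2 burn out
  TTTTF
  TT.F.
  TF.FF
  .TFTT
  TTTTT
Step 2: 7 trees catch fire, 6 burn out
  TTTF.
  TF...
  F....
  .F.FF
  TTFTT
Step 3: 6 trees catch fire, 7 burn out
  TFF..
  F....
  .....
  .....
  TF.FF
Step 4: 2 trees catch fire, 6 burn out
  F....
  .....
  .....
  .....
  F....
Step 5: 0 trees catch fire, 2 burn out
  .....
  .....
  .....
  .....
  .....

.....
.....
.....
.....
.....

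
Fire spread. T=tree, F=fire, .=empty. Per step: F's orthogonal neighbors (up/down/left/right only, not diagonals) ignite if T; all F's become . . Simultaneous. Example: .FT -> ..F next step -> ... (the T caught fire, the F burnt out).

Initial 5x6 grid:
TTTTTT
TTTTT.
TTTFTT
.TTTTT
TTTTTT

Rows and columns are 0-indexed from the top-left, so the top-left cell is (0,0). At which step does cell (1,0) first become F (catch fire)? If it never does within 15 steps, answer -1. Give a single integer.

Step 1: cell (1,0)='T' (+4 fires, +1 burnt)
Step 2: cell (1,0)='T' (+8 fires, +4 burnt)
Step 3: cell (1,0)='T' (+8 fires, +8 burnt)
Step 4: cell (1,0)='F' (+5 fires, +8 burnt)
  -> target ignites at step 4
Step 5: cell (1,0)='.' (+2 fires, +5 burnt)
Step 6: cell (1,0)='.' (+0 fires, +2 burnt)
  fire out at step 6

4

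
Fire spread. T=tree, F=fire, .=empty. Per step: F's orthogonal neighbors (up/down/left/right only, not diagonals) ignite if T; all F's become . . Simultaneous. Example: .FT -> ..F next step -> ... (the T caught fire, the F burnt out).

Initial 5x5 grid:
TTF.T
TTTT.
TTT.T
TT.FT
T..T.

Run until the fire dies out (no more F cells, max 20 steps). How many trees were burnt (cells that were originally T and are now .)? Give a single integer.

Step 1: +4 fires, +2 burnt (F count now 4)
Step 2: +5 fires, +4 burnt (F count now 5)
Step 3: +2 fires, +5 burnt (F count now 2)
Step 4: +2 fires, +2 burnt (F count now 2)
Step 5: +1 fires, +2 burnt (F count now 1)
Step 6: +1 fires, +1 burnt (F count now 1)
Step 7: +0 fires, +1 burnt (F count now 0)
Fire out after step 7
Initially T: 16, now '.': 24
Total burnt (originally-T cells now '.'): 15

Answer: 15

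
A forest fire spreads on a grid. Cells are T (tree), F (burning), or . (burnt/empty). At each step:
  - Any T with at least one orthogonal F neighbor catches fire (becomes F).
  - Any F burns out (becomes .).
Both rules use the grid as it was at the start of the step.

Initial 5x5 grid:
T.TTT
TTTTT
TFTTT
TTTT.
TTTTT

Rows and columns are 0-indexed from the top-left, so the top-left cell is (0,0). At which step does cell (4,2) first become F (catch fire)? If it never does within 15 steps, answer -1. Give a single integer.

Step 1: cell (4,2)='T' (+4 fires, +1 burnt)
Step 2: cell (4,2)='T' (+6 fires, +4 burnt)
Step 3: cell (4,2)='F' (+7 fires, +6 burnt)
  -> target ignites at step 3
Step 4: cell (4,2)='.' (+3 fires, +7 burnt)
Step 5: cell (4,2)='.' (+2 fires, +3 burnt)
Step 6: cell (4,2)='.' (+0 fires, +2 burnt)
  fire out at step 6

3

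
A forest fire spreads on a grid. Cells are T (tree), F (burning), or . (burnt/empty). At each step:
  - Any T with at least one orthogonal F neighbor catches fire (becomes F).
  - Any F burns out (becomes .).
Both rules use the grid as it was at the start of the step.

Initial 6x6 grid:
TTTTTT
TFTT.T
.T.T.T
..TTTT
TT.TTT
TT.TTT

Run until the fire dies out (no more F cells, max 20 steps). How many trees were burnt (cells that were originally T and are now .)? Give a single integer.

Step 1: +4 fires, +1 burnt (F count now 4)
Step 2: +3 fires, +4 burnt (F count now 3)
Step 3: +2 fires, +3 burnt (F count now 2)
Step 4: +2 fires, +2 burnt (F count now 2)
Step 5: +4 fires, +2 burnt (F count now 4)
Step 6: +4 fires, +4 burnt (F count now 4)
Step 7: +3 fires, +4 burnt (F count now 3)
Step 8: +1 fires, +3 burnt (F count now 1)
Step 9: +0 fires, +1 burnt (F count now 0)
Fire out after step 9
Initially T: 27, now '.': 32
Total burnt (originally-T cells now '.'): 23

Answer: 23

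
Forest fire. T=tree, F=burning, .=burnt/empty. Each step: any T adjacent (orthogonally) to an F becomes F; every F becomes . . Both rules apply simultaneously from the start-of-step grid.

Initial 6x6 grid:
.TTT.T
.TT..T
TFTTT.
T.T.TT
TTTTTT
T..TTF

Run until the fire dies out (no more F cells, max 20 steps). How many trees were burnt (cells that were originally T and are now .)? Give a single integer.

Step 1: +5 fires, +2 burnt (F count now 5)
Step 2: +8 fires, +5 burnt (F count now 8)
Step 3: +6 fires, +8 burnt (F count now 6)
Step 4: +3 fires, +6 burnt (F count now 3)
Step 5: +0 fires, +3 burnt (F count now 0)
Fire out after step 5
Initially T: 24, now '.': 34
Total burnt (originally-T cells now '.'): 22

Answer: 22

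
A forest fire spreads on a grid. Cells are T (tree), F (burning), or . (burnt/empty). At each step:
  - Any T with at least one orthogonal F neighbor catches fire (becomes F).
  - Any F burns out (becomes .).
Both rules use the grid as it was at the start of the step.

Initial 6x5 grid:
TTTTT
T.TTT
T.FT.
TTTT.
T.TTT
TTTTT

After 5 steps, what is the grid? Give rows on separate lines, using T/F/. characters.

Step 1: 3 trees catch fire, 1 burn out
  TTTTT
  T.FTT
  T..F.
  TTFT.
  T.TTT
  TTTTT
Step 2: 5 trees catch fire, 3 burn out
  TTFTT
  T..FT
  T....
  TF.F.
  T.FTT
  TTTTT
Step 3: 6 trees catch fire, 5 burn out
  TF.FT
  T...F
  T....
  F....
  T..FT
  TTFTT
Step 4: 7 trees catch fire, 6 burn out
  F...F
  T....
  F....
  .....
  F...F
  TF.FT
Step 5: 3 trees catch fire, 7 burn out
  .....
  F....
  .....
  .....
  .....
  F...F

.....
F....
.....
.....
.....
F...F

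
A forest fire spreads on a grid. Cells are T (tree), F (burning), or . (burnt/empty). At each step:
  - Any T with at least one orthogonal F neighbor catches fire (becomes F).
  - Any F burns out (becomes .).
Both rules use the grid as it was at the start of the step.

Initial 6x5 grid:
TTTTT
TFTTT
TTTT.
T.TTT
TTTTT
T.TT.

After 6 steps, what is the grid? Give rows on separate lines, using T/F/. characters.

Step 1: 4 trees catch fire, 1 burn out
  TFTTT
  F.FTT
  TFTT.
  T.TTT
  TTTTT
  T.TT.
Step 2: 5 trees catch fire, 4 burn out
  F.FTT
  ...FT
  F.FT.
  T.TTT
  TTTTT
  T.TT.
Step 3: 5 trees catch fire, 5 burn out
  ...FT
  ....F
  ...F.
  F.FTT
  TTTTT
  T.TT.
Step 4: 4 trees catch fire, 5 burn out
  ....F
  .....
  .....
  ...FT
  FTFTT
  T.TT.
Step 5: 5 trees catch fire, 4 burn out
  .....
  .....
  .....
  ....F
  .F.FT
  F.FT.
Step 6: 2 trees catch fire, 5 burn out
  .....
  .....
  .....
  .....
  ....F
  ...F.

.....
.....
.....
.....
....F
...F.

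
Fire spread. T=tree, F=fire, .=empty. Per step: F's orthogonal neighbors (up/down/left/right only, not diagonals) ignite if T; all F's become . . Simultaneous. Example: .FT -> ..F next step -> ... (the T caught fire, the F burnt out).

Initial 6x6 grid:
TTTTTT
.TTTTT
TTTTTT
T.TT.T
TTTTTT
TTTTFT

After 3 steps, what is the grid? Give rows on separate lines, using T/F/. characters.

Step 1: 3 trees catch fire, 1 burn out
  TTTTTT
  .TTTTT
  TTTTTT
  T.TT.T
  TTTTFT
  TTTF.F
Step 2: 3 trees catch fire, 3 burn out
  TTTTTT
  .TTTTT
  TTTTTT
  T.TT.T
  TTTF.F
  TTF...
Step 3: 4 trees catch fire, 3 burn out
  TTTTTT
  .TTTTT
  TTTTTT
  T.TF.F
  TTF...
  TF....

TTTTTT
.TTTTT
TTTTTT
T.TF.F
TTF...
TF....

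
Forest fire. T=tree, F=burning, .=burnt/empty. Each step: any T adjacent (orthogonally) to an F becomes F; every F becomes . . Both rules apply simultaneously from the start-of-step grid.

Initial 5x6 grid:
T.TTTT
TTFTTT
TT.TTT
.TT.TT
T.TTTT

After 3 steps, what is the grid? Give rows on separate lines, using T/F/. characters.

Step 1: 3 trees catch fire, 1 burn out
  T.FTTT
  TF.FTT
  TT.TTT
  .TT.TT
  T.TTTT
Step 2: 5 trees catch fire, 3 burn out
  T..FTT
  F...FT
  TF.FTT
  .TT.TT
  T.TTTT
Step 3: 6 trees catch fire, 5 burn out
  F...FT
  .....F
  F...FT
  .FT.TT
  T.TTTT

F...FT
.....F
F...FT
.FT.TT
T.TTTT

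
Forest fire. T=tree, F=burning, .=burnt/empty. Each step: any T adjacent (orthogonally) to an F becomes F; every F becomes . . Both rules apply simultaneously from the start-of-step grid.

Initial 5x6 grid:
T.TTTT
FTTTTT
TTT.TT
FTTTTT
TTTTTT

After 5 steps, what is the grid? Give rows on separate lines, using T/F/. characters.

Step 1: 5 trees catch fire, 2 burn out
  F.TTTT
  .FTTTT
  FTT.TT
  .FTTTT
  FTTTTT
Step 2: 4 trees catch fire, 5 burn out
  ..TTTT
  ..FTTT
  .FT.TT
  ..FTTT
  .FTTTT
Step 3: 5 trees catch fire, 4 burn out
  ..FTTT
  ...FTT
  ..F.TT
  ...FTT
  ..FTTT
Step 4: 4 trees catch fire, 5 burn out
  ...FTT
  ....FT
  ....TT
  ....FT
  ...FTT
Step 5: 5 trees catch fire, 4 burn out
  ....FT
  .....F
  ....FT
  .....F
  ....FT

....FT
.....F
....FT
.....F
....FT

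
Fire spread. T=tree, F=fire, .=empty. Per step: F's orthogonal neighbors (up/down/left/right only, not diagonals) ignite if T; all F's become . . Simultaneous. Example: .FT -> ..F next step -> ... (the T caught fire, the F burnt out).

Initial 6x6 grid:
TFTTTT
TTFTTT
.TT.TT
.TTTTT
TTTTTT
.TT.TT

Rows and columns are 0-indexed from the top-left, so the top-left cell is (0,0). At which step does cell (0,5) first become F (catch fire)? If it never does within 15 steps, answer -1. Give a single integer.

Step 1: cell (0,5)='T' (+5 fires, +2 burnt)
Step 2: cell (0,5)='T' (+5 fires, +5 burnt)
Step 3: cell (0,5)='T' (+6 fires, +5 burnt)
Step 4: cell (0,5)='F' (+6 fires, +6 burnt)
  -> target ignites at step 4
Step 5: cell (0,5)='.' (+4 fires, +6 burnt)
Step 6: cell (0,5)='.' (+2 fires, +4 burnt)
Step 7: cell (0,5)='.' (+1 fires, +2 burnt)
Step 8: cell (0,5)='.' (+0 fires, +1 burnt)
  fire out at step 8

4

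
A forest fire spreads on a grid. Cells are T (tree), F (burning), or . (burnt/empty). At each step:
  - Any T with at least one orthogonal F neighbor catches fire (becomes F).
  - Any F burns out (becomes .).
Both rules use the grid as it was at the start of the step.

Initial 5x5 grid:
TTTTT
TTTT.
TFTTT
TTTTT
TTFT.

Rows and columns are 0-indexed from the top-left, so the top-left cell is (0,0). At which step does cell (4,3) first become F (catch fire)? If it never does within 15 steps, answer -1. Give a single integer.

Step 1: cell (4,3)='F' (+7 fires, +2 burnt)
  -> target ignites at step 1
Step 2: cell (4,3)='.' (+7 fires, +7 burnt)
Step 3: cell (4,3)='.' (+5 fires, +7 burnt)
Step 4: cell (4,3)='.' (+1 fires, +5 burnt)
Step 5: cell (4,3)='.' (+1 fires, +1 burnt)
Step 6: cell (4,3)='.' (+0 fires, +1 burnt)
  fire out at step 6

1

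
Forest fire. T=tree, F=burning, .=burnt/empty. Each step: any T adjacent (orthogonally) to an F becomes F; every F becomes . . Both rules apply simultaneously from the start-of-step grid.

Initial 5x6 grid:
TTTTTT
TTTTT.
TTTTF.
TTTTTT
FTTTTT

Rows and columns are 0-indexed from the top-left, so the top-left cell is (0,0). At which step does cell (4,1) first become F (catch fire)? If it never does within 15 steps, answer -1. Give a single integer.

Step 1: cell (4,1)='F' (+5 fires, +2 burnt)
  -> target ignites at step 1
Step 2: cell (4,1)='.' (+9 fires, +5 burnt)
Step 3: cell (4,1)='.' (+8 fires, +9 burnt)
Step 4: cell (4,1)='.' (+3 fires, +8 burnt)
Step 5: cell (4,1)='.' (+1 fires, +3 burnt)
Step 6: cell (4,1)='.' (+0 fires, +1 burnt)
  fire out at step 6

1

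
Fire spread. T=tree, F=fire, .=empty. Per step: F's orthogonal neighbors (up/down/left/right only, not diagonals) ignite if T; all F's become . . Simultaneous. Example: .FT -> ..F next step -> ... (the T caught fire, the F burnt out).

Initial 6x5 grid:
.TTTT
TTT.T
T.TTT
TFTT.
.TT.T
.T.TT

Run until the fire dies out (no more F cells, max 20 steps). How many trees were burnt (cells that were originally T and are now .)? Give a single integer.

Step 1: +3 fires, +1 burnt (F count now 3)
Step 2: +5 fires, +3 burnt (F count now 5)
Step 3: +3 fires, +5 burnt (F count now 3)
Step 4: +3 fires, +3 burnt (F count now 3)
Step 5: +3 fires, +3 burnt (F count now 3)
Step 6: +1 fires, +3 burnt (F count now 1)
Step 7: +0 fires, +1 burnt (F count now 0)
Fire out after step 7
Initially T: 21, now '.': 27
Total burnt (originally-T cells now '.'): 18

Answer: 18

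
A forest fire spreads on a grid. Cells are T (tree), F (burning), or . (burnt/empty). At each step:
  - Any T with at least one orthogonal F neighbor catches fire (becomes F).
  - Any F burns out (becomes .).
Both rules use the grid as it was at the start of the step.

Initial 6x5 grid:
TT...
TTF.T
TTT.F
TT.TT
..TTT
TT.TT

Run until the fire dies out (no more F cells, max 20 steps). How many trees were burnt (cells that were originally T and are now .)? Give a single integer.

Answer: 17

Derivation:
Step 1: +4 fires, +2 burnt (F count now 4)
Step 2: +5 fires, +4 burnt (F count now 5)
Step 3: +5 fires, +5 burnt (F count now 5)
Step 4: +3 fires, +5 burnt (F count now 3)
Step 5: +0 fires, +3 burnt (F count now 0)
Fire out after step 5
Initially T: 19, now '.': 28
Total burnt (originally-T cells now '.'): 17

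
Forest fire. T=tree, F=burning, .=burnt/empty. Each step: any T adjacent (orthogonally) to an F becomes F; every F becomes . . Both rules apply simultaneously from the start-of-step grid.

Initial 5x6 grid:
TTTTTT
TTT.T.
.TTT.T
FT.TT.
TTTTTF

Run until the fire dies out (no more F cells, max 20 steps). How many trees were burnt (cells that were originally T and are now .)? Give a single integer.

Step 1: +3 fires, +2 burnt (F count now 3)
Step 2: +4 fires, +3 burnt (F count now 4)
Step 3: +4 fires, +4 burnt (F count now 4)
Step 4: +4 fires, +4 burnt (F count now 4)
Step 5: +2 fires, +4 burnt (F count now 2)
Step 6: +1 fires, +2 burnt (F count now 1)
Step 7: +1 fires, +1 burnt (F count now 1)
Step 8: +2 fires, +1 burnt (F count now 2)
Step 9: +0 fires, +2 burnt (F count now 0)
Fire out after step 9
Initially T: 22, now '.': 29
Total burnt (originally-T cells now '.'): 21

Answer: 21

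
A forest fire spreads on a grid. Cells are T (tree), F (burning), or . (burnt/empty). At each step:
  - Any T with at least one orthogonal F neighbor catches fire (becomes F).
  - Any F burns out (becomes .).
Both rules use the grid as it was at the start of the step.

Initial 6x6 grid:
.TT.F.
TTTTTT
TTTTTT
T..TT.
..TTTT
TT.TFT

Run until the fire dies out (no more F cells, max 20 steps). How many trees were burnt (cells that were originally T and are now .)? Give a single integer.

Answer: 23

Derivation:
Step 1: +4 fires, +2 burnt (F count now 4)
Step 2: +6 fires, +4 burnt (F count now 6)
Step 3: +5 fires, +6 burnt (F count now 5)
Step 4: +3 fires, +5 burnt (F count now 3)
Step 5: +3 fires, +3 burnt (F count now 3)
Step 6: +1 fires, +3 burnt (F count now 1)
Step 7: +1 fires, +1 burnt (F count now 1)
Step 8: +0 fires, +1 burnt (F count now 0)
Fire out after step 8
Initially T: 25, now '.': 34
Total burnt (originally-T cells now '.'): 23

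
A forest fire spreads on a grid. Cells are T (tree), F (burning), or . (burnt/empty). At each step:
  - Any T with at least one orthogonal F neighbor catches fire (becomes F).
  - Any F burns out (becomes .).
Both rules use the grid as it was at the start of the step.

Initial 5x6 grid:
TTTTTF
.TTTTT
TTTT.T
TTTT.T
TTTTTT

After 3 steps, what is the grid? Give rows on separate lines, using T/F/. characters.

Step 1: 2 trees catch fire, 1 burn out
  TTTTF.
  .TTTTF
  TTTT.T
  TTTT.T
  TTTTTT
Step 2: 3 trees catch fire, 2 burn out
  TTTF..
  .TTTF.
  TTTT.F
  TTTT.T
  TTTTTT
Step 3: 3 trees catch fire, 3 burn out
  TTF...
  .TTF..
  TTTT..
  TTTT.F
  TTTTTT

TTF...
.TTF..
TTTT..
TTTT.F
TTTTTT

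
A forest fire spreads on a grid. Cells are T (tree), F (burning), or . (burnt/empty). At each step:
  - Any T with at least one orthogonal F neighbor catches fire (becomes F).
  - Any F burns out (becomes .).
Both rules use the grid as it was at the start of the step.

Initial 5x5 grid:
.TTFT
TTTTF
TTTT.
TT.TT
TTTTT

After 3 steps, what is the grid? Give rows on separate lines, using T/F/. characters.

Step 1: 3 trees catch fire, 2 burn out
  .TF.F
  TTTF.
  TTTT.
  TT.TT
  TTTTT
Step 2: 3 trees catch fire, 3 burn out
  .F...
  TTF..
  TTTF.
  TT.TT
  TTTTT
Step 3: 3 trees catch fire, 3 burn out
  .....
  TF...
  TTF..
  TT.FT
  TTTTT

.....
TF...
TTF..
TT.FT
TTTTT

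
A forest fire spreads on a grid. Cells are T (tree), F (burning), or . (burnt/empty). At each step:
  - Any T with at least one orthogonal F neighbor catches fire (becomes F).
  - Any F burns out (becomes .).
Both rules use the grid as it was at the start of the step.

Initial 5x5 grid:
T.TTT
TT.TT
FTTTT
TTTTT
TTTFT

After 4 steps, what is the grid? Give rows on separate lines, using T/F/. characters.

Step 1: 6 trees catch fire, 2 burn out
  T.TTT
  FT.TT
  .FTTT
  FTTFT
  TTF.F
Step 2: 9 trees catch fire, 6 burn out
  F.TTT
  .F.TT
  ..FFT
  .FF.F
  FF...
Step 3: 2 trees catch fire, 9 burn out
  ..TTT
  ...FT
  ....F
  .....
  .....
Step 4: 2 trees catch fire, 2 burn out
  ..TFT
  ....F
  .....
  .....
  .....

..TFT
....F
.....
.....
.....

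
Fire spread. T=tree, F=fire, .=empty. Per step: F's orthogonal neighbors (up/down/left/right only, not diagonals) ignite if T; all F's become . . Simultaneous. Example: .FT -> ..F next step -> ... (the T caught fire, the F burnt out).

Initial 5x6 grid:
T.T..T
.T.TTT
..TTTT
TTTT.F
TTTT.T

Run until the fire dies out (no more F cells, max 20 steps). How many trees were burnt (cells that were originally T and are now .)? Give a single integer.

Step 1: +2 fires, +1 burnt (F count now 2)
Step 2: +2 fires, +2 burnt (F count now 2)
Step 3: +3 fires, +2 burnt (F count now 3)
Step 4: +3 fires, +3 burnt (F count now 3)
Step 5: +2 fires, +3 burnt (F count now 2)
Step 6: +2 fires, +2 burnt (F count now 2)
Step 7: +2 fires, +2 burnt (F count now 2)
Step 8: +1 fires, +2 burnt (F count now 1)
Step 9: +0 fires, +1 burnt (F count now 0)
Fire out after step 9
Initially T: 20, now '.': 27
Total burnt (originally-T cells now '.'): 17

Answer: 17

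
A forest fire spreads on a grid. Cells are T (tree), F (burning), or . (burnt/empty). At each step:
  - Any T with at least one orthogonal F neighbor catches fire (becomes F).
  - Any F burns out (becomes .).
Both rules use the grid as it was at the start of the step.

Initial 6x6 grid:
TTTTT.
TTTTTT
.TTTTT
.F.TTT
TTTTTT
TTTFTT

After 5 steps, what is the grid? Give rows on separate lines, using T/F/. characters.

Step 1: 5 trees catch fire, 2 burn out
  TTTTT.
  TTTTTT
  .FTTTT
  ...TTT
  TFTFTT
  TTF.FT
Step 2: 8 trees catch fire, 5 burn out
  TTTTT.
  TFTTTT
  ..FTTT
  ...FTT
  F.F.FT
  TF...F
Step 3: 7 trees catch fire, 8 burn out
  TFTTT.
  F.FTTT
  ...FTT
  ....FT
  .....F
  F.....
Step 4: 5 trees catch fire, 7 burn out
  F.FTT.
  ...FTT
  ....FT
  .....F
  ......
  ......
Step 5: 3 trees catch fire, 5 burn out
  ...FT.
  ....FT
  .....F
  ......
  ......
  ......

...FT.
....FT
.....F
......
......
......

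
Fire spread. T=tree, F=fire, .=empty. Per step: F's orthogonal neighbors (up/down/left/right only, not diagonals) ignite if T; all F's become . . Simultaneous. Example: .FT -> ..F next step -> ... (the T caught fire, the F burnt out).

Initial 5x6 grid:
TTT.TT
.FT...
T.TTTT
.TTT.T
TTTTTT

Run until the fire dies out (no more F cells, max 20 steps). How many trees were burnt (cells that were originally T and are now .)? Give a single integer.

Step 1: +2 fires, +1 burnt (F count now 2)
Step 2: +3 fires, +2 burnt (F count now 3)
Step 3: +2 fires, +3 burnt (F count now 2)
Step 4: +4 fires, +2 burnt (F count now 4)
Step 5: +3 fires, +4 burnt (F count now 3)
Step 6: +3 fires, +3 burnt (F count now 3)
Step 7: +1 fires, +3 burnt (F count now 1)
Step 8: +0 fires, +1 burnt (F count now 0)
Fire out after step 8
Initially T: 21, now '.': 27
Total burnt (originally-T cells now '.'): 18

Answer: 18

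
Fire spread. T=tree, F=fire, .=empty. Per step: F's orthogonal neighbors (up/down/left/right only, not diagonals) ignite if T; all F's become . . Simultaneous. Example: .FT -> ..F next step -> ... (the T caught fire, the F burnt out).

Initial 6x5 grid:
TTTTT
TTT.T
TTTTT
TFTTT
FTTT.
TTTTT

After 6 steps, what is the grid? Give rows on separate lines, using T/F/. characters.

Step 1: 5 trees catch fire, 2 burn out
  TTTTT
  TTT.T
  TFTTT
  F.FTT
  .FTT.
  FTTTT
Step 2: 6 trees catch fire, 5 burn out
  TTTTT
  TFT.T
  F.FTT
  ...FT
  ..FT.
  .FTTT
Step 3: 7 trees catch fire, 6 burn out
  TFTTT
  F.F.T
  ...FT
  ....F
  ...F.
  ..FTT
Step 4: 4 trees catch fire, 7 burn out
  F.FTT
  ....T
  ....F
  .....
  .....
  ...FT
Step 5: 3 trees catch fire, 4 burn out
  ...FT
  ....F
  .....
  .....
  .....
  ....F
Step 6: 1 trees catch fire, 3 burn out
  ....F
  .....
  .....
  .....
  .....
  .....

....F
.....
.....
.....
.....
.....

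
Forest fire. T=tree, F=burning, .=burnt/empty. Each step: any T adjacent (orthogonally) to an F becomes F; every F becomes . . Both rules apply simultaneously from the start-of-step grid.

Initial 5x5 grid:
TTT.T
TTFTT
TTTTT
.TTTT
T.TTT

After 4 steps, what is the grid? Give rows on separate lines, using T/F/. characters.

Step 1: 4 trees catch fire, 1 burn out
  TTF.T
  TF.FT
  TTFTT
  .TTTT
  T.TTT
Step 2: 6 trees catch fire, 4 burn out
  TF..T
  F...F
  TF.FT
  .TFTT
  T.TTT
Step 3: 7 trees catch fire, 6 burn out
  F...F
  .....
  F...F
  .F.FT
  T.FTT
Step 4: 2 trees catch fire, 7 burn out
  .....
  .....
  .....
  ....F
  T..FT

.....
.....
.....
....F
T..FT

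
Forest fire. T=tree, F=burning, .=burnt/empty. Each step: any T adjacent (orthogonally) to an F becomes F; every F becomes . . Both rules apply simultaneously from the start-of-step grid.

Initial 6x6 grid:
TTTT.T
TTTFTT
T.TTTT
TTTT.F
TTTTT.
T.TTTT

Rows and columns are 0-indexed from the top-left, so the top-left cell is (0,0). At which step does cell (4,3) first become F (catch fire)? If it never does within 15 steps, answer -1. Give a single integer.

Step 1: cell (4,3)='T' (+5 fires, +2 burnt)
Step 2: cell (4,3)='T' (+6 fires, +5 burnt)
Step 3: cell (4,3)='F' (+5 fires, +6 burnt)
  -> target ignites at step 3
Step 4: cell (4,3)='.' (+6 fires, +5 burnt)
Step 5: cell (4,3)='.' (+4 fires, +6 burnt)
Step 6: cell (4,3)='.' (+2 fires, +4 burnt)
Step 7: cell (4,3)='.' (+1 fires, +2 burnt)
Step 8: cell (4,3)='.' (+0 fires, +1 burnt)
  fire out at step 8

3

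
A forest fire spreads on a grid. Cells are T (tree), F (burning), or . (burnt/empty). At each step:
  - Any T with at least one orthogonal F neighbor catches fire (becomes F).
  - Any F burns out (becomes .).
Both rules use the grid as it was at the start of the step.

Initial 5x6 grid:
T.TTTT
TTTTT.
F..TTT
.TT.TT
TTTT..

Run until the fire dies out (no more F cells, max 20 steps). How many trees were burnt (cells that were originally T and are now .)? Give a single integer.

Step 1: +1 fires, +1 burnt (F count now 1)
Step 2: +2 fires, +1 burnt (F count now 2)
Step 3: +1 fires, +2 burnt (F count now 1)
Step 4: +2 fires, +1 burnt (F count now 2)
Step 5: +3 fires, +2 burnt (F count now 3)
Step 6: +2 fires, +3 burnt (F count now 2)
Step 7: +3 fires, +2 burnt (F count now 3)
Step 8: +1 fires, +3 burnt (F count now 1)
Step 9: +0 fires, +1 burnt (F count now 0)
Fire out after step 9
Initially T: 21, now '.': 24
Total burnt (originally-T cells now '.'): 15

Answer: 15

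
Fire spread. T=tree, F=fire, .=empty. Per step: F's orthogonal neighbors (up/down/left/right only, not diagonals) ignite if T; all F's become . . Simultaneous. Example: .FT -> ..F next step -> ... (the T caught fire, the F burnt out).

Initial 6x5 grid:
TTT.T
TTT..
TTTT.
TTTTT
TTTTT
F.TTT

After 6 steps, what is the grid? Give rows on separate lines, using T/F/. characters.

Step 1: 1 trees catch fire, 1 burn out
  TTT.T
  TTT..
  TTTT.
  TTTTT
  FTTTT
  ..TTT
Step 2: 2 trees catch fire, 1 burn out
  TTT.T
  TTT..
  TTTT.
  FTTTT
  .FTTT
  ..TTT
Step 3: 3 trees catch fire, 2 burn out
  TTT.T
  TTT..
  FTTT.
  .FTTT
  ..FTT
  ..TTT
Step 4: 5 trees catch fire, 3 burn out
  TTT.T
  FTT..
  .FTT.
  ..FTT
  ...FT
  ..FTT
Step 5: 6 trees catch fire, 5 burn out
  FTT.T
  .FT..
  ..FT.
  ...FT
  ....F
  ...FT
Step 6: 5 trees catch fire, 6 burn out
  .FT.T
  ..F..
  ...F.
  ....F
  .....
  ....F

.FT.T
..F..
...F.
....F
.....
....F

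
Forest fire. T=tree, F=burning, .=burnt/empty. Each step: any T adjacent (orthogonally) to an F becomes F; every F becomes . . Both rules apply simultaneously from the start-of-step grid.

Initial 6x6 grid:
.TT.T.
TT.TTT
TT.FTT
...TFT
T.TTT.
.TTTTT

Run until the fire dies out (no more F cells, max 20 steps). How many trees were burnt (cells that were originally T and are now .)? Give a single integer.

Step 1: +5 fires, +2 burnt (F count now 5)
Step 2: +4 fires, +5 burnt (F count now 4)
Step 3: +5 fires, +4 burnt (F count now 5)
Step 4: +1 fires, +5 burnt (F count now 1)
Step 5: +1 fires, +1 burnt (F count now 1)
Step 6: +0 fires, +1 burnt (F count now 0)
Fire out after step 6
Initially T: 23, now '.': 29
Total burnt (originally-T cells now '.'): 16

Answer: 16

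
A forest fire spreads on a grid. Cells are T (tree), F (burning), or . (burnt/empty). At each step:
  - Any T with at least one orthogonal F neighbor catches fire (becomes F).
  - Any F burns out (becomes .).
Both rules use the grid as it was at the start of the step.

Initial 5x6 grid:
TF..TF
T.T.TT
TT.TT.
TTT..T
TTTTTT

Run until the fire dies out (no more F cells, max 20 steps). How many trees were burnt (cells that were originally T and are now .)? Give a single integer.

Step 1: +3 fires, +2 burnt (F count now 3)
Step 2: +2 fires, +3 burnt (F count now 2)
Step 3: +2 fires, +2 burnt (F count now 2)
Step 4: +3 fires, +2 burnt (F count now 3)
Step 5: +2 fires, +3 burnt (F count now 2)
Step 6: +2 fires, +2 burnt (F count now 2)
Step 7: +1 fires, +2 burnt (F count now 1)
Step 8: +1 fires, +1 burnt (F count now 1)
Step 9: +1 fires, +1 burnt (F count now 1)
Step 10: +1 fires, +1 burnt (F count now 1)
Step 11: +1 fires, +1 burnt (F count now 1)
Step 12: +0 fires, +1 burnt (F count now 0)
Fire out after step 12
Initially T: 20, now '.': 29
Total burnt (originally-T cells now '.'): 19

Answer: 19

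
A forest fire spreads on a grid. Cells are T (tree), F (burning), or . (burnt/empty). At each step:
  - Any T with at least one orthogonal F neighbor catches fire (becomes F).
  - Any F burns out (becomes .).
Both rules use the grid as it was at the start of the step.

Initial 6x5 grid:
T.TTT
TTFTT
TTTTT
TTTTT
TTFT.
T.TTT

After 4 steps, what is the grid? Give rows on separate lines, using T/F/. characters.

Step 1: 8 trees catch fire, 2 burn out
  T.FTT
  TF.FT
  TTFTT
  TTFTT
  TF.F.
  T.FTT
Step 2: 9 trees catch fire, 8 burn out
  T..FT
  F...F
  TF.FT
  TF.FT
  F....
  T..FT
Step 3: 8 trees catch fire, 9 burn out
  F...F
  .....
  F...F
  F...F
  .....
  F...F
Step 4: 0 trees catch fire, 8 burn out
  .....
  .....
  .....
  .....
  .....
  .....

.....
.....
.....
.....
.....
.....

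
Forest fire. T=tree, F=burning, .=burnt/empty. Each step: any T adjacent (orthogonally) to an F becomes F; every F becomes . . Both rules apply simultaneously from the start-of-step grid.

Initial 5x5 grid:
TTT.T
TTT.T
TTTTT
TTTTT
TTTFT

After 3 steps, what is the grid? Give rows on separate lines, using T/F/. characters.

Step 1: 3 trees catch fire, 1 burn out
  TTT.T
  TTT.T
  TTTTT
  TTTFT
  TTF.F
Step 2: 4 trees catch fire, 3 burn out
  TTT.T
  TTT.T
  TTTFT
  TTF.F
  TF...
Step 3: 4 trees catch fire, 4 burn out
  TTT.T
  TTT.T
  TTF.F
  TF...
  F....

TTT.T
TTT.T
TTF.F
TF...
F....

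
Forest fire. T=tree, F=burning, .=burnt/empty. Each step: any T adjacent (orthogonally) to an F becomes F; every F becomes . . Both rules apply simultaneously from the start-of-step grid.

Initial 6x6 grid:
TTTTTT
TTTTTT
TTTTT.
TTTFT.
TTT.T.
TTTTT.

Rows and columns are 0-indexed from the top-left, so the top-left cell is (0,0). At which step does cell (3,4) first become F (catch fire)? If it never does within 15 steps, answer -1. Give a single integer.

Step 1: cell (3,4)='F' (+3 fires, +1 burnt)
  -> target ignites at step 1
Step 2: cell (3,4)='.' (+6 fires, +3 burnt)
Step 3: cell (3,4)='.' (+8 fires, +6 burnt)
Step 4: cell (3,4)='.' (+8 fires, +8 burnt)
Step 5: cell (3,4)='.' (+4 fires, +8 burnt)
Step 6: cell (3,4)='.' (+1 fires, +4 burnt)
Step 7: cell (3,4)='.' (+0 fires, +1 burnt)
  fire out at step 7

1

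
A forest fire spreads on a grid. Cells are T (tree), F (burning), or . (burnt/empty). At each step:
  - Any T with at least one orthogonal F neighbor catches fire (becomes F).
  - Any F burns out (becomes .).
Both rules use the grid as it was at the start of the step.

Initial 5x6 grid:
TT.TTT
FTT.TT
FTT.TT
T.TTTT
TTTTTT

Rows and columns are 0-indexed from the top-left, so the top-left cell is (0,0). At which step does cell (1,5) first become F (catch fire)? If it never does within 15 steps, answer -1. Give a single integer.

Step 1: cell (1,5)='T' (+4 fires, +2 burnt)
Step 2: cell (1,5)='T' (+4 fires, +4 burnt)
Step 3: cell (1,5)='T' (+2 fires, +4 burnt)
Step 4: cell (1,5)='T' (+2 fires, +2 burnt)
Step 5: cell (1,5)='T' (+2 fires, +2 burnt)
Step 6: cell (1,5)='T' (+3 fires, +2 burnt)
Step 7: cell (1,5)='T' (+3 fires, +3 burnt)
Step 8: cell (1,5)='F' (+2 fires, +3 burnt)
  -> target ignites at step 8
Step 9: cell (1,5)='.' (+2 fires, +2 burnt)
Step 10: cell (1,5)='.' (+0 fires, +2 burnt)
  fire out at step 10

8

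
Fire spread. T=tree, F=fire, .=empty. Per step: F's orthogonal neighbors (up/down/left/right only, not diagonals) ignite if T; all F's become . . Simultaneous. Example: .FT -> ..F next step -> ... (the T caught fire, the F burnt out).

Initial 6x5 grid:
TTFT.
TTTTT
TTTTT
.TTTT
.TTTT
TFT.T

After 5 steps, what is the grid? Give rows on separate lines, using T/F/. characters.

Step 1: 6 trees catch fire, 2 burn out
  TF.F.
  TTFTT
  TTTTT
  .TTTT
  .FTTT
  F.F.T
Step 2: 6 trees catch fire, 6 burn out
  F....
  TF.FT
  TTFTT
  .FTTT
  ..FTT
  ....T
Step 3: 6 trees catch fire, 6 burn out
  .....
  F...F
  TF.FT
  ..FTT
  ...FT
  ....T
Step 4: 4 trees catch fire, 6 burn out
  .....
  .....
  F...F
  ...FT
  ....F
  ....T
Step 5: 2 trees catch fire, 4 burn out
  .....
  .....
  .....
  ....F
  .....
  ....F

.....
.....
.....
....F
.....
....F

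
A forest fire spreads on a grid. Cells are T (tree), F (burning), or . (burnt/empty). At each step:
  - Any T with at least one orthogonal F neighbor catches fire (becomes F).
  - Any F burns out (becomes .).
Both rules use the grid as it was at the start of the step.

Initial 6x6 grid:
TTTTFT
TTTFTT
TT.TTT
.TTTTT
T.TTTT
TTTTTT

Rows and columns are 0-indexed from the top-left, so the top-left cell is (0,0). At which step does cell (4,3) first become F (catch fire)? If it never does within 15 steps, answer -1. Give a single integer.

Step 1: cell (4,3)='T' (+5 fires, +2 burnt)
Step 2: cell (4,3)='T' (+5 fires, +5 burnt)
Step 3: cell (4,3)='F' (+7 fires, +5 burnt)
  -> target ignites at step 3
Step 4: cell (4,3)='.' (+7 fires, +7 burnt)
Step 5: cell (4,3)='.' (+3 fires, +7 burnt)
Step 6: cell (4,3)='.' (+2 fires, +3 burnt)
Step 7: cell (4,3)='.' (+1 fires, +2 burnt)
Step 8: cell (4,3)='.' (+1 fires, +1 burnt)
Step 9: cell (4,3)='.' (+0 fires, +1 burnt)
  fire out at step 9

3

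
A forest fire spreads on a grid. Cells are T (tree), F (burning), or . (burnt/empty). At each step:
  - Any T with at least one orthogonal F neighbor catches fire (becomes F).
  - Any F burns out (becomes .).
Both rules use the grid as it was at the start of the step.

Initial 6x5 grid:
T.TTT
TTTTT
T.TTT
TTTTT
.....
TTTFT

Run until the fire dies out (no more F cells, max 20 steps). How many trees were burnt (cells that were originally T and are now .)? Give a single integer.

Answer: 4

Derivation:
Step 1: +2 fires, +1 burnt (F count now 2)
Step 2: +1 fires, +2 burnt (F count now 1)
Step 3: +1 fires, +1 burnt (F count now 1)
Step 4: +0 fires, +1 burnt (F count now 0)
Fire out after step 4
Initially T: 22, now '.': 12
Total burnt (originally-T cells now '.'): 4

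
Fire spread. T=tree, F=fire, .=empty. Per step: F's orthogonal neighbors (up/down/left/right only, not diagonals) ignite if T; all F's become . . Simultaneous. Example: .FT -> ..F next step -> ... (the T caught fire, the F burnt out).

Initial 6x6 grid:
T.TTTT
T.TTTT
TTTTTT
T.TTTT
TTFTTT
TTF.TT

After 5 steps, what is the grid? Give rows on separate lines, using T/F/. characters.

Step 1: 4 trees catch fire, 2 burn out
  T.TTTT
  T.TTTT
  TTTTTT
  T.FTTT
  TF.FTT
  TF..TT
Step 2: 5 trees catch fire, 4 burn out
  T.TTTT
  T.TTTT
  TTFTTT
  T..FTT
  F...FT
  F...TT
Step 3: 7 trees catch fire, 5 burn out
  T.TTTT
  T.FTTT
  TF.FTT
  F...FT
  .....F
  ....FT
Step 4: 6 trees catch fire, 7 burn out
  T.FTTT
  T..FTT
  F...FT
  .....F
  ......
  .....F
Step 5: 4 trees catch fire, 6 burn out
  T..FTT
  F...FT
  .....F
  ......
  ......
  ......

T..FTT
F...FT
.....F
......
......
......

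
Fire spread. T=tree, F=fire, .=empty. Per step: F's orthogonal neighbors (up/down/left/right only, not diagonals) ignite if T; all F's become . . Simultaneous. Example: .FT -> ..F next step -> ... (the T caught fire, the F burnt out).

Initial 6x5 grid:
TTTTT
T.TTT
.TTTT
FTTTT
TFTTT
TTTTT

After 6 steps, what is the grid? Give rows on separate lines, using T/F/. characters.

Step 1: 4 trees catch fire, 2 burn out
  TTTTT
  T.TTT
  .TTTT
  .FTTT
  F.FTT
  TFTTT
Step 2: 5 trees catch fire, 4 burn out
  TTTTT
  T.TTT
  .FTTT
  ..FTT
  ...FT
  F.FTT
Step 3: 4 trees catch fire, 5 burn out
  TTTTT
  T.TTT
  ..FTT
  ...FT
  ....F
  ...FT
Step 4: 4 trees catch fire, 4 burn out
  TTTTT
  T.FTT
  ...FT
  ....F
  .....
  ....F
Step 5: 3 trees catch fire, 4 burn out
  TTFTT
  T..FT
  ....F
  .....
  .....
  .....
Step 6: 3 trees catch fire, 3 burn out
  TF.FT
  T...F
  .....
  .....
  .....
  .....

TF.FT
T...F
.....
.....
.....
.....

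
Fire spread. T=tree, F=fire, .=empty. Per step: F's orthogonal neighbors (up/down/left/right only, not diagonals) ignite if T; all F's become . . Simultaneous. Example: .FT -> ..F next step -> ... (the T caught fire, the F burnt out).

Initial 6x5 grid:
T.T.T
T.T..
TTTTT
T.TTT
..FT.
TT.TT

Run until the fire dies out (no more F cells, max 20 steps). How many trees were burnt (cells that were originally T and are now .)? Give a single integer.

Answer: 16

Derivation:
Step 1: +2 fires, +1 burnt (F count now 2)
Step 2: +3 fires, +2 burnt (F count now 3)
Step 3: +5 fires, +3 burnt (F count now 5)
Step 4: +3 fires, +5 burnt (F count now 3)
Step 5: +2 fires, +3 burnt (F count now 2)
Step 6: +1 fires, +2 burnt (F count now 1)
Step 7: +0 fires, +1 burnt (F count now 0)
Fire out after step 7
Initially T: 19, now '.': 27
Total burnt (originally-T cells now '.'): 16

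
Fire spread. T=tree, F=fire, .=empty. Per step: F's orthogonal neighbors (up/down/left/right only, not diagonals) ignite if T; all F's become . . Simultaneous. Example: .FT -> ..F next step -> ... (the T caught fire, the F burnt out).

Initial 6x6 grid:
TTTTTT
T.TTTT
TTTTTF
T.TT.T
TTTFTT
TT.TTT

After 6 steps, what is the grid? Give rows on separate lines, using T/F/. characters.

Step 1: 7 trees catch fire, 2 burn out
  TTTTTT
  T.TTTF
  TTTTF.
  T.TF.F
  TTF.FT
  TT.FTT
Step 2: 7 trees catch fire, 7 burn out
  TTTTTF
  T.TTF.
  TTTF..
  T.F...
  TF...F
  TT..FT
Step 3: 6 trees catch fire, 7 burn out
  TTTTF.
  T.TF..
  TTF...
  T.....
  F.....
  TF...F
Step 4: 5 trees catch fire, 6 burn out
  TTTF..
  T.F...
  TF....
  F.....
  ......
  F.....
Step 5: 2 trees catch fire, 5 burn out
  TTF...
  T.....
  F.....
  ......
  ......
  ......
Step 6: 2 trees catch fire, 2 burn out
  TF....
  F.....
  ......
  ......
  ......
  ......

TF....
F.....
......
......
......
......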